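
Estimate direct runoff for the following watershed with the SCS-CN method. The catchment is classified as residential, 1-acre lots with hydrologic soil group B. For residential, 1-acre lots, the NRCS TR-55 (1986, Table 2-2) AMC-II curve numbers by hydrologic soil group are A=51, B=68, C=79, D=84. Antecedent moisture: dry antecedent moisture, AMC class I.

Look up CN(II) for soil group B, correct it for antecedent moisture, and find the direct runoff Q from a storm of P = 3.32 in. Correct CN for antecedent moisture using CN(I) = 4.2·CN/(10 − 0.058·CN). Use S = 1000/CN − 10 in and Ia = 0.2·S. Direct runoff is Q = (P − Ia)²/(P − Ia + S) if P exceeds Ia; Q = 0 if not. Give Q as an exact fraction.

NRCS table: residential, 1-acre lots, soil group B → CN(II) = 68
Dry (AMC I): CN(I) = 4.2·68/(10 − 0.058·68) = (1428/5)/(757/125) = 35700/757 ≈ 47.160
S = 1000/(35700/757) − 10 = 4000/357 in ≈ 11.204 in
Ia = 0.2·(4000/357) = 800/357 in ≈ 2.241 in
Since P=3.320 > Ia=2.241: effective rainfall P−Ia = 9631/8925 in
Runoff Q = (P−Ia)²/(P−Ia+S) = (1.079)²/(1.079+11.204) = 92756161/978456675 ≈ 0.095 in

Q = 92756161/978456675 in ≈ 0.095 in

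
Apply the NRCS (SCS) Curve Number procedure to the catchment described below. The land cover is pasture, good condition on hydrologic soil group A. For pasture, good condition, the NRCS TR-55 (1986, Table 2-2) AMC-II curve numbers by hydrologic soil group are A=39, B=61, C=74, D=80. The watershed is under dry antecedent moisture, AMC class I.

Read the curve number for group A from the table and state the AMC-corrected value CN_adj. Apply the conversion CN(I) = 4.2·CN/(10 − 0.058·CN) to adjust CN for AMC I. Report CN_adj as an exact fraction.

CN_adj = 81900/3869 ≈ 21.168

NRCS table: pasture, good condition, soil group A → CN(II) = 39
CN(I) from CN(II)=39: (4.2·39)/(10 − 0.058·39) = 81900/3869 ≈ 21.168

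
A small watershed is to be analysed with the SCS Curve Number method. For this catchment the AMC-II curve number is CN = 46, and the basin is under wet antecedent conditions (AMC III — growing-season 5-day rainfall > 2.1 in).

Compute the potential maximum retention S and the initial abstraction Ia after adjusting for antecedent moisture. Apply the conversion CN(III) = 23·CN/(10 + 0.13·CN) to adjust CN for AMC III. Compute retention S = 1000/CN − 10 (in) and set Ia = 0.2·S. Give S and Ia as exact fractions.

S = 2700/529 in ≈ 5.104 in; Ia = 540/529 in ≈ 1.021 in

CN(III) from CN(II)=46: (23·46)/(10 + 0.13·46) = 52900/799 ≈ 66.208
Retention S: 1000/CN − 10 with CN=66.208 → S = 2700/529 ≈ 5.104 in
Ia = 0.2·(2700/529) = 540/529 in ≈ 1.021 in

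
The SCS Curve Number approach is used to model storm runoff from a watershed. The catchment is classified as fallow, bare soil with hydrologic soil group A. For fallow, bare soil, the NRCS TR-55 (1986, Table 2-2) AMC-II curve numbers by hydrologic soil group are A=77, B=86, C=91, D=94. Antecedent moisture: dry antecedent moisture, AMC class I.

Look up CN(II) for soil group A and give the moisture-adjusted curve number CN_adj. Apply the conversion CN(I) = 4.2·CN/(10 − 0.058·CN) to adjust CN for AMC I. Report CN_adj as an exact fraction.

CN_adj = 161700/2767 ≈ 58.439

NRCS table: fallow, bare soil, soil group A → CN(II) = 77
Dry (AMC I): CN(I) = 4.2·77/(10 − 0.058·77) = (1617/5)/(2767/500) = 161700/2767 ≈ 58.439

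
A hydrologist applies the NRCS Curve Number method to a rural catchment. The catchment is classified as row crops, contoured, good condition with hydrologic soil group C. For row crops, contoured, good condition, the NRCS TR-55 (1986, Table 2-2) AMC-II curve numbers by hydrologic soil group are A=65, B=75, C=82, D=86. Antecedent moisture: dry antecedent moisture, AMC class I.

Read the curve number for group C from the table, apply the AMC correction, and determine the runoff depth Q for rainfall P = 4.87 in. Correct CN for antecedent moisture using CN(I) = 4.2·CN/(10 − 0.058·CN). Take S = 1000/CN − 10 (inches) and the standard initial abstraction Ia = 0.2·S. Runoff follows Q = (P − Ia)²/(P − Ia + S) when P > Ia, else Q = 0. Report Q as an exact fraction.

Q = 12049233361/7455370300 in ≈ 1.616 in

NRCS table: row crops, contoured, good condition, soil group C → CN(II) = 82
Dry (AMC I): CN(I) = 4.2·82/(10 − 0.058·82) = (1722/5)/(1311/250) = 28700/437 ≈ 65.675
Max retention: S = 1000/(28700/437) − 10 = 1500/287 in (≈ 5.226 in)
Initial abstraction Ia = S/5 = (1500/287)/5 = 300/287 ≈ 1.045 in
P − Ia = 4.870 − 1.045 = 109769/28700 ≈ 3.825 in (> 0, runoff occurs)
Runoff Q = (P−Ia)²/(P−Ia+S) = (3.825)²/(3.825+5.226) = 12049233361/7455370300 ≈ 1.616 in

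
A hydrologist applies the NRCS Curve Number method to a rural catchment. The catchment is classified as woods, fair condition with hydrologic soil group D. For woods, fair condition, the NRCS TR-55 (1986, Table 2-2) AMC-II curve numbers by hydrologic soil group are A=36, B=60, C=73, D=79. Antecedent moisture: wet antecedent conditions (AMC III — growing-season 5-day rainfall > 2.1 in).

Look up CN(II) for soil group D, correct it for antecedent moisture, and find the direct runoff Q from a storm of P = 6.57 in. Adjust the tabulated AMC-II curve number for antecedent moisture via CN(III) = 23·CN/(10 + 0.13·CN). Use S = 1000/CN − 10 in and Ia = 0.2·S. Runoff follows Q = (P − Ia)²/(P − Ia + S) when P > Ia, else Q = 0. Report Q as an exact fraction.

NRCS table: woods, fair condition, soil group D → CN(II) = 79
Wet (AMC III): CN(III) = 23·79/(10 + 0.13·79) = 1817/(2027/100) = 181700/2027 ≈ 89.640
S = 1000/(181700/2027) − 10 = 2100/1817 in ≈ 1.156 in
Initial abstraction Ia = S/5 = (2100/1817)/5 = 420/1817 ≈ 0.231 in
Since P=6.570 > Ia=0.231: effective rainfall P−Ia = 1151769/181700 in
Q = (1151769/181700)²/((1151769/181700) + 2100/1817) = (1326571829361/33014890000)/(1361769/181700) = 442190609787/82477809100 in ≈ 5.361 in

Q = 442190609787/82477809100 in ≈ 5.361 in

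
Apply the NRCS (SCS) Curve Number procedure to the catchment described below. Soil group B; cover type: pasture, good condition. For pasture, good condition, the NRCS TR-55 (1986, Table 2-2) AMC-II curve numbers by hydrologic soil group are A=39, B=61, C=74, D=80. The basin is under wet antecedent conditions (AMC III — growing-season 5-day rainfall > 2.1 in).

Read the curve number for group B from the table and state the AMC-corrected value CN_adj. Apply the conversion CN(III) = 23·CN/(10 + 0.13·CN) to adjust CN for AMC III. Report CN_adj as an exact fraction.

NRCS table: pasture, good condition, soil group B → CN(II) = 61
Wet (AMC III): CN(III) = 23·61/(10 + 0.13·61) = 1403/(1793/100) = 140300/1793 ≈ 78.249

CN_adj = 140300/1793 ≈ 78.249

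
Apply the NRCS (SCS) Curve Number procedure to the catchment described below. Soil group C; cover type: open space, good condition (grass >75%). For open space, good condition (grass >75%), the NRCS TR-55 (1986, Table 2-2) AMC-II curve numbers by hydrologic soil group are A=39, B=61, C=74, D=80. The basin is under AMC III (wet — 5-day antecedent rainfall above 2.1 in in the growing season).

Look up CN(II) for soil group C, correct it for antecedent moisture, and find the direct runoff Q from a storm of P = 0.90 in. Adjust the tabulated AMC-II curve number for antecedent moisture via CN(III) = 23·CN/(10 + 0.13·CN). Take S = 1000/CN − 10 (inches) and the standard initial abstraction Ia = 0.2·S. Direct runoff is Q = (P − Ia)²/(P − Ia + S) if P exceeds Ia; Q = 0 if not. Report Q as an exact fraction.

NRCS table: open space, good condition (grass >75%), soil group C → CN(II) = 74
Wet (AMC III): CN(III) = 23·74/(10 + 0.13·74) = 1702/(981/50) = 85100/981 ≈ 86.748
S = 1000/(85100/981) − 10 = 1300/851 in ≈ 1.528 in
Ia = 0.2·(1300/851) = 260/851 in ≈ 0.306 in
Excess rainfall: 0.900 − 0.306 = 0.594 in; P > Ia so Q > 0
Runoff Q = (P−Ia)²/(P−Ia+S) = (0.594)²/(0.594+1.528) = 25593481/153682090 ≈ 0.167 in

Q = 25593481/153682090 in ≈ 0.167 in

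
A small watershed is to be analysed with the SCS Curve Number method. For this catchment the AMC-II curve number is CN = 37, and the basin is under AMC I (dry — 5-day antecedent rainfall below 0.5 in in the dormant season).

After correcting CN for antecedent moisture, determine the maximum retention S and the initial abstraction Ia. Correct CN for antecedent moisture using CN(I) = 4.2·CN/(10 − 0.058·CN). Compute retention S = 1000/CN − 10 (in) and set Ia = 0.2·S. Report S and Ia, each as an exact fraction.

CN(I) from CN(II)=37: (4.2·37)/(10 − 0.058·37) = 3700/187 ≈ 19.786
Max retention: S = 1000/(3700/187) − 10 = 1500/37 in (≈ 40.541 in)
Initial abstraction Ia = S/5 = (1500/37)/5 = 300/37 ≈ 8.108 in

S = 1500/37 in ≈ 40.541 in; Ia = 300/37 in ≈ 8.108 in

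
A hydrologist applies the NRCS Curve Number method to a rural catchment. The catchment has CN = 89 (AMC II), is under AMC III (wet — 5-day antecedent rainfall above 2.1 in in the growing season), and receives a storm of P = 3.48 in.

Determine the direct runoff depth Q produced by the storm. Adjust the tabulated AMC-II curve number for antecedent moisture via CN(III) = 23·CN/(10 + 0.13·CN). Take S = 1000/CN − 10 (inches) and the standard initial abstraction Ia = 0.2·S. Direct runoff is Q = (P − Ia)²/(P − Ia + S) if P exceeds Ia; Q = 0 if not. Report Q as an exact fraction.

Q = 29786962921/10239554575 in ≈ 2.909 in

Wet (AMC III): CN(III) = 23·89/(10 + 0.13·89) = 2047/(2157/100) = 204700/2157 ≈ 94.900
Retention S: 1000/CN − 10 with CN=94.900 → S = 1100/2047 ≈ 0.537 in
Ia = 0.2·(1100/2047) = 220/2047 in ≈ 0.107 in
Excess rainfall: 3.480 − 0.107 = 3.373 in; P > Ia so Q > 0
Q: (172589/51175)² ÷ (200089/51175) = 29786962921/10239554575 in (≈ 2.909 in)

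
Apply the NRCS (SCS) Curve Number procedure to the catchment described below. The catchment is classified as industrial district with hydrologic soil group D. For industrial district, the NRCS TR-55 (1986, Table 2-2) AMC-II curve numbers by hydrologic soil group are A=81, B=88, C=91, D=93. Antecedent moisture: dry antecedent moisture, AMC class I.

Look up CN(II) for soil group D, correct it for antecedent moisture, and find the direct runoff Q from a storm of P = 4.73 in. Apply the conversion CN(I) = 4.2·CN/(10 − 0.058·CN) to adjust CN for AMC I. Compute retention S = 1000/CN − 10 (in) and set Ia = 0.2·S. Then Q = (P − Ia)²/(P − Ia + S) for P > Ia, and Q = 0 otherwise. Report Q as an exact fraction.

Q = 14875949089/4797879300 in ≈ 3.101 in

NRCS table: industrial district, soil group D → CN(II) = 93
CN(I) from CN(II)=93: (4.2·93)/(10 − 0.058·93) = 27900/329 ≈ 84.802
S = 1000/(27900/329) − 10 = 500/279 in ≈ 1.792 in
Ia = 0.2·(500/279) = 100/279 in ≈ 0.358 in
Excess rainfall: 4.730 − 0.358 = 4.372 in; P > Ia so Q > 0
Q = (121967/27900)²/((121967/27900) + 500/279) = (14875949089/778410000)/(171967/27900) = 14875949089/4797879300 in ≈ 3.101 in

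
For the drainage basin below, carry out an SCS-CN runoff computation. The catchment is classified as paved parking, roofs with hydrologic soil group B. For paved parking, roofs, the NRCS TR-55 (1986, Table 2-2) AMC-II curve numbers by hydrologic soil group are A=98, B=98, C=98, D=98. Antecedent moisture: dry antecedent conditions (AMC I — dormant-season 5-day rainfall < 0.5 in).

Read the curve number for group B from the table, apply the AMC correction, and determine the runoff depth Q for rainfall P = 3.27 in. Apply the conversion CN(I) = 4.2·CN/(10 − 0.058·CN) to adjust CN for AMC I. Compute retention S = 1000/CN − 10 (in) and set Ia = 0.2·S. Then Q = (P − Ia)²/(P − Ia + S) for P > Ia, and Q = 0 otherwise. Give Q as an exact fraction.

Q = 106591149289/38740100700 in ≈ 2.751 in

NRCS table: paved parking, roofs, soil group B → CN(II) = 98
Dry (AMC I): CN(I) = 4.2·98/(10 − 0.058·98) = (2058/5)/(1079/250) = 102900/1079 ≈ 95.366
S = 1000/(102900/1079) − 10 = 500/1029 in ≈ 0.486 in
Ia = 0.2·(500/1029) = 100/1029 in ≈ 0.097 in
Excess rainfall: 3.270 − 0.097 = 3.173 in; P > Ia so Q > 0
Runoff Q = (P−Ia)²/(P−Ia+S) = (3.173)²/(3.173+0.486) = 106591149289/38740100700 ≈ 2.751 in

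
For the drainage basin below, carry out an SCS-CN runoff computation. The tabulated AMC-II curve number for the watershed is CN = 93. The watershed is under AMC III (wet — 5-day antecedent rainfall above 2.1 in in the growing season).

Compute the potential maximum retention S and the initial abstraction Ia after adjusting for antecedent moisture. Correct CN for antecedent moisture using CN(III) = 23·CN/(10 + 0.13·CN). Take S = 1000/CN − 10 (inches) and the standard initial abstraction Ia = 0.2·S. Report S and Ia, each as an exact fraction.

S = 700/2139 in ≈ 0.327 in; Ia = 140/2139 in ≈ 0.065 in

Adjust CN=93 to AMC III: 23·93/(10 + 0.13·93) → 2139 ÷ (2209/100) = 213900/2209 ≈ 96.831
S = 1000/(213900/2209) − 10 = 700/2139 in ≈ 0.327 in
Ia = 0.2S: 0.2·0.327 = 0.065 in (exactly 140/2139)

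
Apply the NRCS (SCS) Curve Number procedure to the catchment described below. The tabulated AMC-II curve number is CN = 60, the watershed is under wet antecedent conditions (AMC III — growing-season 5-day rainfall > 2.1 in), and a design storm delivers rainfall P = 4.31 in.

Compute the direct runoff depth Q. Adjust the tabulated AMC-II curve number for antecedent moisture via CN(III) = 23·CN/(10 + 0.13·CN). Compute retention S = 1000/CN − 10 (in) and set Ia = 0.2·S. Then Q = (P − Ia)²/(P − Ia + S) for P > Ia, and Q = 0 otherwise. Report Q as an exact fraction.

Q = 662496121/315599100 in ≈ 2.099 in

CN(III) from CN(II)=60: (23·60)/(10 + 0.13·60) = 6900/89 ≈ 77.528
S = 1000/(6900/89) − 10 = 200/69 in ≈ 2.899 in
Ia = 0.2·(200/69) = 40/69 in ≈ 0.580 in
P − Ia = 4.310 − 0.580 = 25739/6900 ≈ 3.730 in (> 0, runoff occurs)
Q = (25739/6900)²/((25739/6900) + 200/69) = (662496121/47610000)/(45739/6900) = 662496121/315599100 in ≈ 2.099 in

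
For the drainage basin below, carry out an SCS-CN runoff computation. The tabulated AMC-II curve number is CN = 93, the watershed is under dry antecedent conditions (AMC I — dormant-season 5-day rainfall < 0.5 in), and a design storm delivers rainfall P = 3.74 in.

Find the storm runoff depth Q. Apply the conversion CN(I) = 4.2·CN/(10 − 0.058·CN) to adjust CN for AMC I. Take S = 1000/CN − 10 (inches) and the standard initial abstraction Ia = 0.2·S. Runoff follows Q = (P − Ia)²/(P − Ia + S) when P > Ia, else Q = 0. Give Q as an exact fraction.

Q = 2225291929/1006813350 in ≈ 2.210 in

Adjust CN=93 to AMC I: 4.2·93/(10 − 0.058·93) → (1953/5) ÷ (2303/500) = 27900/329 ≈ 84.802
Retention S: 1000/CN − 10 with CN=84.802 → S = 500/279 ≈ 1.792 in
Ia = 0.2·(500/279) = 100/279 in ≈ 0.358 in
Since P=3.740 > Ia=0.358: effective rainfall P−Ia = 47173/13950 in
Runoff Q = (P−Ia)²/(P−Ia+S) = (3.382)²/(3.382+1.792) = 2225291929/1006813350 ≈ 2.210 in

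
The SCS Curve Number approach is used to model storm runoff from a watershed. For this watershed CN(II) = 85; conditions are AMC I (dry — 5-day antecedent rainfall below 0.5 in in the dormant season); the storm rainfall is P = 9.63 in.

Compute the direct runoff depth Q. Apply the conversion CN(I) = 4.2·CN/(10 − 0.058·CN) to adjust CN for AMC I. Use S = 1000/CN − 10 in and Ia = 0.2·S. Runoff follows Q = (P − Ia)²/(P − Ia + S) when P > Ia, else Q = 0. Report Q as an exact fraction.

CN(I) from CN(II)=85: (4.2·85)/(10 − 0.058·85) = 11900/169 ≈ 70.414
Retention S: 1000/CN − 10 with CN=70.414 → S = 500/119 ≈ 4.202 in
Ia = 0.2·(500/119) = 100/119 in ≈ 0.840 in
P − Ia = 9.630 − 0.840 = 104597/11900 ≈ 8.790 in (> 0, runoff occurs)
Runoff Q = (P−Ia)²/(P−Ia+S) = (8.790)²/(8.790+4.202) = 10940532409/1839704300 ≈ 5.947 in

Q = 10940532409/1839704300 in ≈ 5.947 in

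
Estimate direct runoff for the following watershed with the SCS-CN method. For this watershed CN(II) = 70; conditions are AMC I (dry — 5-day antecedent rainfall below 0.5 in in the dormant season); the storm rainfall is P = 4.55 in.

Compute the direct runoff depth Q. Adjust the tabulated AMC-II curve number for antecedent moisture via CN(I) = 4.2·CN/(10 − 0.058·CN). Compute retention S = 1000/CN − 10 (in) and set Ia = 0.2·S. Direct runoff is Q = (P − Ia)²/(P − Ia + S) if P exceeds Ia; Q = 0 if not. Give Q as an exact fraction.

Adjust CN=70 to AMC I: 4.2·70/(10 − 0.058·70) → 294 ÷ (297/50) = 4900/99 ≈ 49.495
Retention S: 1000/CN − 10 with CN=49.495 → S = 500/49 ≈ 10.204 in
Ia = 0.2·(500/49) = 100/49 in ≈ 2.041 in
P − Ia = 4.550 − 2.041 = 2459/980 ≈ 2.509 in (> 0, runoff occurs)
Q = (2459/980)²/((2459/980) + 500/49) = (6046681/960400)/(12459/980) = 6046681/12209820 in ≈ 0.495 in

Q = 6046681/12209820 in ≈ 0.495 in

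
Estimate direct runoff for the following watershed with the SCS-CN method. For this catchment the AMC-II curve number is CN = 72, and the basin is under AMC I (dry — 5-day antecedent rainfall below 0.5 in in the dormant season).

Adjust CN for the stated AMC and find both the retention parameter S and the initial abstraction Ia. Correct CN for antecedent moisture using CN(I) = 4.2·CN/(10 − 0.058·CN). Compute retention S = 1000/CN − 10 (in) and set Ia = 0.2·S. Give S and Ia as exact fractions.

Adjust CN=72 to AMC I: 4.2·72/(10 − 0.058·72) → (1512/5) ÷ (728/125) = 675/13 ≈ 51.923
S = 1000/(675/13) − 10 = 250/27 in ≈ 9.259 in
Ia = 0.2·(250/27) = 50/27 in ≈ 1.852 in

S = 250/27 in ≈ 9.259 in; Ia = 50/27 in ≈ 1.852 in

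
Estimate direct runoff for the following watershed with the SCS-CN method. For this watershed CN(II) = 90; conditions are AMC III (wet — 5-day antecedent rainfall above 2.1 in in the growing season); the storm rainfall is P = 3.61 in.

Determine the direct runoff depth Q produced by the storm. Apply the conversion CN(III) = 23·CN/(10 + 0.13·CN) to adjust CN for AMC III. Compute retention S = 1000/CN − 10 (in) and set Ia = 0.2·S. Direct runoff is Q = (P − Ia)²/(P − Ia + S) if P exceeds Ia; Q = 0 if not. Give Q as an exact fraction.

Q = 5289216529/1712448900 in ≈ 3.089 in

Wet (AMC III): CN(III) = 23·90/(10 + 0.13·90) = 2070/(217/10) = 20700/217 ≈ 95.392
Max retention: S = 1000/(20700/217) − 10 = 100/207 in (≈ 0.483 in)
Ia = 0.2·(100/207) = 20/207 in ≈ 0.097 in
P − Ia = 3.610 − 0.097 = 72727/20700 ≈ 3.513 in (> 0, runoff occurs)
Runoff Q = (P−Ia)²/(P−Ia+S) = (3.513)²/(3.513+0.483) = 5289216529/1712448900 ≈ 3.089 in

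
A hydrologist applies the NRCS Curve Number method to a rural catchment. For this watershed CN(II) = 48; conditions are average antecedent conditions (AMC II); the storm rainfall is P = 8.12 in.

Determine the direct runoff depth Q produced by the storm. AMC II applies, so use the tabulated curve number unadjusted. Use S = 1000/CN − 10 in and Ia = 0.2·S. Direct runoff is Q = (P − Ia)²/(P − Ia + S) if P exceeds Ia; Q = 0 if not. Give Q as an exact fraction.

AMC II — tabulated CN = 48 applies directly.
Retention S: 1000/CN − 10 with CN=48.000 → S = 65/6 ≈ 10.833 in
Ia = 0.2S: 0.2·10.833 = 2.167 in (exactly 13/6)
P − Ia = 8.120 − 2.167 = 893/150 ≈ 5.953 in (> 0, runoff occurs)
Q: (893/150)² ÷ (1259/75) = 797449/377700 in (≈ 2.111 in)

Q = 797449/377700 in ≈ 2.111 in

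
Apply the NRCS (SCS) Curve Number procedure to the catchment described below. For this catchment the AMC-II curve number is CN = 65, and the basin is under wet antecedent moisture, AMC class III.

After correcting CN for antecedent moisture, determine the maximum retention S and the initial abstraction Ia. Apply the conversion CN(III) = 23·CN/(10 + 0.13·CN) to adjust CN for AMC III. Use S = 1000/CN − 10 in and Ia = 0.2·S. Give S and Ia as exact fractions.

Adjust CN=65 to AMC III: 23·65/(10 + 0.13·65) → 1495 ÷ (369/20) = 29900/369 ≈ 81.030
Max retention: S = 1000/(29900/369) − 10 = 700/299 in (≈ 2.341 in)
Ia = 0.2·(700/299) = 140/299 in ≈ 0.468 in

S = 700/299 in ≈ 2.341 in; Ia = 140/299 in ≈ 0.468 in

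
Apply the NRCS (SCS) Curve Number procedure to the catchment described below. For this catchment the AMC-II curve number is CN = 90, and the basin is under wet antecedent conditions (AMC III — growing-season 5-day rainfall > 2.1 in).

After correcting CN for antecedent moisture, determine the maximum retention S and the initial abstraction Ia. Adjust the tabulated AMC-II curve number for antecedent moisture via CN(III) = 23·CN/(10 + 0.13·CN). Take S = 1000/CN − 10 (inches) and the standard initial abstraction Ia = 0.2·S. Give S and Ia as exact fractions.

Wet (AMC III): CN(III) = 23·90/(10 + 0.13·90) = 2070/(217/10) = 20700/217 ≈ 95.392
Max retention: S = 1000/(20700/217) − 10 = 100/207 in (≈ 0.483 in)
Ia = 0.2·(100/207) = 20/207 in ≈ 0.097 in

S = 100/207 in ≈ 0.483 in; Ia = 20/207 in ≈ 0.097 in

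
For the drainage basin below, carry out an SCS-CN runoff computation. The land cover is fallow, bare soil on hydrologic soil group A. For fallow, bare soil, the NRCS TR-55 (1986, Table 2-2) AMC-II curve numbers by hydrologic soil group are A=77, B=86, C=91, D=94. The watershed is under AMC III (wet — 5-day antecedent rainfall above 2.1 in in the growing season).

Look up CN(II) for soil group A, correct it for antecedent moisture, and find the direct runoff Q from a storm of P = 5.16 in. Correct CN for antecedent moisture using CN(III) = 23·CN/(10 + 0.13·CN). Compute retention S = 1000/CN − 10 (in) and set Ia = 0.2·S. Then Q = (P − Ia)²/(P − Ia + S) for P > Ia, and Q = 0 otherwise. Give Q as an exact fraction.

NRCS table: fallow, bare soil, soil group A → CN(II) = 77
Wet (AMC III): CN(III) = 23·77/(10 + 0.13·77) = 1771/(2001/100) = 7700/87 ≈ 88.506
S = 1000/(7700/87) − 10 = 100/77 in ≈ 1.299 in
Initial abstraction Ia = S/5 = (100/77)/5 = 20/77 ≈ 0.260 in
P − Ia = 5.160 − 0.260 = 9433/1925 ≈ 4.900 in (> 0, runoff occurs)
Runoff Q = (P−Ia)²/(P−Ia+S) = (4.900)²/(4.900+1.299) = 88981489/22971025 ≈ 3.874 in

Q = 88981489/22971025 in ≈ 3.874 in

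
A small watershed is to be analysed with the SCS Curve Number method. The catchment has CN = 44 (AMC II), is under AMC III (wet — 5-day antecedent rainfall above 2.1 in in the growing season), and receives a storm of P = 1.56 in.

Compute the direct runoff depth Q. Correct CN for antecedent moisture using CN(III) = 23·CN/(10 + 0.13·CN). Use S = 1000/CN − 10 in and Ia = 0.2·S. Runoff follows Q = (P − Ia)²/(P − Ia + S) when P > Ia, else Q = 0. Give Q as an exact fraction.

Q = 8219689/239508775 in ≈ 0.034 in

Wet (AMC III): CN(III) = 23·44/(10 + 0.13·44) = 1012/(393/25) = 25300/393 ≈ 64.377
S = 1000/(25300/393) − 10 = 1400/253 in ≈ 5.534 in
Initial abstraction Ia = S/5 = (1400/253)/5 = 280/253 ≈ 1.107 in
Since P=1.560 > Ia=1.107: effective rainfall P−Ia = 2867/6325 in
Runoff Q = (P−Ia)²/(P−Ia+S) = (0.453)²/(0.453+5.534) = 8219689/239508775 ≈ 0.034 in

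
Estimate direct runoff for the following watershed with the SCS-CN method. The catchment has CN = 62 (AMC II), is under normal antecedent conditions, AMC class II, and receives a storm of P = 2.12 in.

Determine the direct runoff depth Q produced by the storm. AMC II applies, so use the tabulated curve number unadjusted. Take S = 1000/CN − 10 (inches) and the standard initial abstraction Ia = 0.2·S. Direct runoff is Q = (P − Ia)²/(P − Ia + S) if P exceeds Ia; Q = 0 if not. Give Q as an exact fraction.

Q = 480249/4218325 in ≈ 0.114 in

AMC II — tabulated CN = 62 applies directly.
S = 1000/62 − 10 = 190/31 in ≈ 6.129 in
Ia = 0.2·(190/31) = 38/31 in ≈ 1.226 in
P − Ia = 2.120 − 1.226 = 693/775 ≈ 0.894 in (> 0, runoff occurs)
Q = (693/775)²/((693/775) + 190/31) = (480249/600625)/(5443/775) = 480249/4218325 in ≈ 0.114 in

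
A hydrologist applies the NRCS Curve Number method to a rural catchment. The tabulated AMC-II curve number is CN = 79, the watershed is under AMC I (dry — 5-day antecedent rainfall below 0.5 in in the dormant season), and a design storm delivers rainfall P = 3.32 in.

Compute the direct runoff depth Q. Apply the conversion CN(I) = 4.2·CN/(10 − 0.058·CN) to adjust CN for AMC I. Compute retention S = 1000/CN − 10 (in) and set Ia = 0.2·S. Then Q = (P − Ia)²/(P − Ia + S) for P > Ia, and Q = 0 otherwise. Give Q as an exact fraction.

Q = 16459249/32700075 in ≈ 0.503 in

CN(I) from CN(II)=79: (4.2·79)/(10 − 0.058·79) = 7900/129 ≈ 61.240
Max retention: S = 1000/(7900/129) − 10 = 500/79 in (≈ 6.329 in)
Ia = 0.2·(500/79) = 100/79 in ≈ 1.266 in
Excess rainfall: 3.320 − 1.266 = 2.054 in; P > Ia so Q > 0
Runoff Q = (P−Ia)²/(P−Ia+S) = (2.054)²/(2.054+6.329) = 16459249/32700075 ≈ 0.503 in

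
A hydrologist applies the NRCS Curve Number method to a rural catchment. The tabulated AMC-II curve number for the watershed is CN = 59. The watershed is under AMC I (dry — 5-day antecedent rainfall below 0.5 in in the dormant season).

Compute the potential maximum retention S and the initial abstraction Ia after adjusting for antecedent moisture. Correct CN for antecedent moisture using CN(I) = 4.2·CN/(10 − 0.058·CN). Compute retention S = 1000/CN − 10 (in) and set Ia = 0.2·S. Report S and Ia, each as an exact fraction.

S = 20500/1239 in ≈ 16.546 in; Ia = 4100/1239 in ≈ 3.309 in

CN(I) from CN(II)=59: (4.2·59)/(10 − 0.058·59) = 123900/3289 ≈ 37.671
Max retention: S = 1000/(123900/3289) − 10 = 20500/1239 in (≈ 16.546 in)
Ia = 0.2·(20500/1239) = 4100/1239 in ≈ 3.309 in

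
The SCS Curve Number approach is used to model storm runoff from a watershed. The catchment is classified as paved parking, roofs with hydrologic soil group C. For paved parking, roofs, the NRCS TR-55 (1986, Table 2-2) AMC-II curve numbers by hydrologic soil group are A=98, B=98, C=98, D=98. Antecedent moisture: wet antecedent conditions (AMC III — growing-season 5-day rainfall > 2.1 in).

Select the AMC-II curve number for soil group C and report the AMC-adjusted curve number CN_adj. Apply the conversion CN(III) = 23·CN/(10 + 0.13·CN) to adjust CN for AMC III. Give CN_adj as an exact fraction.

CN_adj = 112700/1137 ≈ 99.120

NRCS table: paved parking, roofs, soil group C → CN(II) = 98
Adjust CN=98 to AMC III: 23·98/(10 + 0.13·98) → 2254 ÷ (1137/50) = 112700/1137 ≈ 99.120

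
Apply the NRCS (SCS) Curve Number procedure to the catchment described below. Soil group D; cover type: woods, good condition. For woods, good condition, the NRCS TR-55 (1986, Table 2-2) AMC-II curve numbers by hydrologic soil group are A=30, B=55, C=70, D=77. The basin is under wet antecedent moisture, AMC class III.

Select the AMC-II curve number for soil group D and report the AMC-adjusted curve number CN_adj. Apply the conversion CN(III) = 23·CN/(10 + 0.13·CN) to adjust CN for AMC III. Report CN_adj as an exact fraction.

NRCS table: woods, good condition, soil group D → CN(II) = 77
Adjust CN=77 to AMC III: 23·77/(10 + 0.13·77) → 1771 ÷ (2001/100) = 7700/87 ≈ 88.506

CN_adj = 7700/87 ≈ 88.506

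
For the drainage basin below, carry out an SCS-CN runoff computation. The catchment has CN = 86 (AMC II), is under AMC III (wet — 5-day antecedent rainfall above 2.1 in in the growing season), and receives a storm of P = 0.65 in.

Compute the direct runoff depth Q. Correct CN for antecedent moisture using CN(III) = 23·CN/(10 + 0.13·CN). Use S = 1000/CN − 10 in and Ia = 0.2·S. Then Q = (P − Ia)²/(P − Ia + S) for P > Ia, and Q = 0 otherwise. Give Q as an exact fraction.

CN(III) from CN(II)=86: (23·86)/(10 + 0.13·86) = 98900/1059 ≈ 93.390
Max retention: S = 1000/(98900/1059) − 10 = 700/989 in (≈ 0.708 in)
Initial abstraction Ia = S/5 = (700/989)/5 = 140/989 ≈ 0.142 in
Since P=0.650 > Ia=0.142: effective rainfall P−Ia = 10057/19780 in
Runoff Q = (P−Ia)²/(P−Ia+S) = (0.508)²/(0.508+0.708) = 101143249/475847460 ≈ 0.213 in

Q = 101143249/475847460 in ≈ 0.213 in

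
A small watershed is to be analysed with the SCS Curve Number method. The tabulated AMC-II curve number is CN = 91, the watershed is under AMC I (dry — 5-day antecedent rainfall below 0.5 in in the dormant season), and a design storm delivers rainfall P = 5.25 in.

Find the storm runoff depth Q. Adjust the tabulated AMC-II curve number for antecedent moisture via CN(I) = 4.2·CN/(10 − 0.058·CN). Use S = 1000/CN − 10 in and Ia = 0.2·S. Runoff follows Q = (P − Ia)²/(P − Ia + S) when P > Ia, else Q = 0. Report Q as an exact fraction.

Dry (AMC I): CN(I) = 4.2·91/(10 − 0.058·91) = (1911/5)/(2361/500) = 63700/787 ≈ 80.940
Retention S: 1000/CN − 10 with CN=80.940 → S = 1500/637 ≈ 2.355 in
Initial abstraction Ia = S/5 = (1500/637)/5 = 300/637 ≈ 0.471 in
Since P=5.250 > Ia=0.471: effective rainfall P−Ia = 12177/2548 in
Runoff Q = (P−Ia)²/(P−Ia+S) = (4.779)²/(4.779+2.355) = 49426443/15438332 ≈ 3.202 in

Q = 49426443/15438332 in ≈ 3.202 in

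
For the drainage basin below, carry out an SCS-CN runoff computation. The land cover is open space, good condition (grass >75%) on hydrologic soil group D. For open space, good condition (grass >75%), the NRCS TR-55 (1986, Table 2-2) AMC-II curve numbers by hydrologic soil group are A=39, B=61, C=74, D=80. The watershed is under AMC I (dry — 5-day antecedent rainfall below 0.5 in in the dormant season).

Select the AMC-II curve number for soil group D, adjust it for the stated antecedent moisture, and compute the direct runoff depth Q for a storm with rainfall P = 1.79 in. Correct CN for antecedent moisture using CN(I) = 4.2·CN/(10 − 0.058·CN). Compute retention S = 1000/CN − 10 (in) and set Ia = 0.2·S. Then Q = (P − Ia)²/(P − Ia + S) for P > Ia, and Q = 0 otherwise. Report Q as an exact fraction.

Q = 1585081/28893900 in ≈ 0.055 in

NRCS table: open space, good condition (grass >75%), soil group D → CN(II) = 80
CN(I) from CN(II)=80: (4.2·80)/(10 − 0.058·80) = 4200/67 ≈ 62.687
S = 1000/(4200/67) − 10 = 125/21 in ≈ 5.952 in
Ia = 0.2S: 0.2·5.952 = 1.190 in (exactly 25/21)
Since P=1.790 > Ia=1.190: effective rainfall P−Ia = 1259/2100 in
Runoff Q = (P−Ia)²/(P−Ia+S) = (0.600)²/(0.600+5.952) = 1585081/28893900 ≈ 0.055 in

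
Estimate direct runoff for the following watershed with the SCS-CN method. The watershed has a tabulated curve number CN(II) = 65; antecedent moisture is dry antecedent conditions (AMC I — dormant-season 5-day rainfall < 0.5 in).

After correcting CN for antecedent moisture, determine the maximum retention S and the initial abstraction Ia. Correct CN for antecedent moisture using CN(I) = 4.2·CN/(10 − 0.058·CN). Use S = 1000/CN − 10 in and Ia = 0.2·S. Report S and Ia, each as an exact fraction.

Adjust CN=65 to AMC I: 4.2·65/(10 − 0.058·65) → 273 ÷ (623/100) = 3900/89 ≈ 43.820
S = 1000/(3900/89) − 10 = 500/39 in ≈ 12.821 in
Initial abstraction Ia = S/5 = (500/39)/5 = 100/39 ≈ 2.564 in

S = 500/39 in ≈ 12.821 in; Ia = 100/39 in ≈ 2.564 in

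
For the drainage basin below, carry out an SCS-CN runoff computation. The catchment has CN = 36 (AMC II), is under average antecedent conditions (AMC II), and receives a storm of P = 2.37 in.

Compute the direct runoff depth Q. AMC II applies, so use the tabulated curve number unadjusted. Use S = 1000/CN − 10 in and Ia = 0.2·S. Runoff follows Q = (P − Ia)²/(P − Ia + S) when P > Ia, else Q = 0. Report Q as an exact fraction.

CN(II) = 36; AMC II needs no correction.
Max retention: S = 1000/36 − 10 = 160/9 in (≈ 17.778 in)
Ia = 0.2S: 0.2·17.778 = 3.556 in (exactly 32/9)
P = 2.370 ≤ Ia = 3.556 in: entire storm abstracted, Q = 0.

Q = 0 in ≈ 0.000 in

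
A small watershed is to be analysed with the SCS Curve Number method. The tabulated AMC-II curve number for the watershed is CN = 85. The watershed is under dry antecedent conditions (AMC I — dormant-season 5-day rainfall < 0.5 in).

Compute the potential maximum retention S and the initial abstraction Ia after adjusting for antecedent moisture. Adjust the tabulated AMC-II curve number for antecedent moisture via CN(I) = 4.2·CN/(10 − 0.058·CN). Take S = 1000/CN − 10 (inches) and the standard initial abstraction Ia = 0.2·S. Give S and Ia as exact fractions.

S = 500/119 in ≈ 4.202 in; Ia = 100/119 in ≈ 0.840 in

CN(I) from CN(II)=85: (4.2·85)/(10 − 0.058·85) = 11900/169 ≈ 70.414
Max retention: S = 1000/(11900/169) − 10 = 500/119 in (≈ 4.202 in)
Initial abstraction Ia = S/5 = (500/119)/5 = 100/119 ≈ 0.840 in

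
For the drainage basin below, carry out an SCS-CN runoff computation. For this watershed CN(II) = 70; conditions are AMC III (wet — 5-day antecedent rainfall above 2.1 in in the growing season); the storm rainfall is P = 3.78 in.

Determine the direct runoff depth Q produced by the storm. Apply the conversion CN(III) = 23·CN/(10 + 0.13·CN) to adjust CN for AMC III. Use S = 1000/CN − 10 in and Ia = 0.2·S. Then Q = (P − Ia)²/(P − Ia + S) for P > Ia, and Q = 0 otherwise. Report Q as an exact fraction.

Wet (AMC III): CN(III) = 23·70/(10 + 0.13·70) = 1610/(191/10) = 16100/191 ≈ 84.293
S = 1000/(16100/191) − 10 = 300/161 in ≈ 1.863 in
Initial abstraction Ia = S/5 = (300/161)/5 = 60/161 ≈ 0.373 in
P − Ia = 3.780 − 0.373 = 27429/8050 ≈ 3.407 in (> 0, runoff occurs)
Q = (27429/8050)²/((27429/8050) + 300/161) = (752350041/64802500)/(42429/8050) = 250783347/113851150 in ≈ 2.203 in

Q = 250783347/113851150 in ≈ 2.203 in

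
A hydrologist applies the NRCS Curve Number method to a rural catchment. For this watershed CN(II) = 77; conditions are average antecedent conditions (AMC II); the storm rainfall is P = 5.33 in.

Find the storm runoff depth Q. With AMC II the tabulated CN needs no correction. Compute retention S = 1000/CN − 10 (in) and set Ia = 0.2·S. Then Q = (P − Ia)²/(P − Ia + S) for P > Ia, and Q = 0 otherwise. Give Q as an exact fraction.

Average conditions: CN = 77 (no AMC adjustment).
Max retention: S = 1000/77 − 10 = 230/77 in (≈ 2.987 in)
Initial abstraction Ia = S/5 = (230/77)/5 = 46/77 ≈ 0.597 in
P − Ia = 5.330 − 0.597 = 36441/7700 ≈ 4.733 in (> 0, runoff occurs)
Runoff Q = (P−Ia)²/(P−Ia+S) = (4.733)²/(4.733+2.987) = 1327946481/457695700 ≈ 2.901 in

Q = 1327946481/457695700 in ≈ 2.901 in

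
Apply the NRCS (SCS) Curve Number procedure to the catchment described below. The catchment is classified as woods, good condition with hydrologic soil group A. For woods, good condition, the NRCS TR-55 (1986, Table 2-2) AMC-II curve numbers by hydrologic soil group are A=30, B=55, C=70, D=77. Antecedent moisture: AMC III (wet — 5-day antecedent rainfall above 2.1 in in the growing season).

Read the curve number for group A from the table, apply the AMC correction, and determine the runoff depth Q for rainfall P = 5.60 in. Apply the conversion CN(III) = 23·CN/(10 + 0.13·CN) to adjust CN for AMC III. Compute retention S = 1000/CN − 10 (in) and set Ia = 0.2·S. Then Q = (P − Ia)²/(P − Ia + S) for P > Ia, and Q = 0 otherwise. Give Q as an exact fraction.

NRCS table: woods, good condition, soil group A → CN(II) = 30
CN(III) from CN(II)=30: (23·30)/(10 + 0.13·30) = 6900/139 ≈ 49.640
S = 1000/(6900/139) − 10 = 700/69 in ≈ 10.145 in
Initial abstraction Ia = S/5 = (700/69)/5 = 140/69 ≈ 2.029 in
P − Ia = 5.600 − 2.029 = 1232/345 ≈ 3.571 in (> 0, runoff occurs)
Runoff Q = (P−Ia)²/(P−Ia+S) = (3.571)²/(3.571+10.145) = 54208/58305 ≈ 0.930 in

Q = 54208/58305 in ≈ 0.930 in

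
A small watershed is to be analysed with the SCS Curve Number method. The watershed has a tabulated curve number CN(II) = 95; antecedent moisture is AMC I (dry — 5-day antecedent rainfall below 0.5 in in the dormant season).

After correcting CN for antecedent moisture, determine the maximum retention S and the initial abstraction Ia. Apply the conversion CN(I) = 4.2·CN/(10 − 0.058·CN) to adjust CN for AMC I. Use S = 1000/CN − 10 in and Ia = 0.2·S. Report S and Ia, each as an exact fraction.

Adjust CN=95 to AMC I: 4.2·95/(10 − 0.058·95) → 399 ÷ (449/100) = 39900/449 ≈ 88.864
Retention S: 1000/CN − 10 with CN=88.864 → S = 500/399 ≈ 1.253 in
Ia = 0.2·(500/399) = 100/399 in ≈ 0.251 in

S = 500/399 in ≈ 1.253 in; Ia = 100/399 in ≈ 0.251 in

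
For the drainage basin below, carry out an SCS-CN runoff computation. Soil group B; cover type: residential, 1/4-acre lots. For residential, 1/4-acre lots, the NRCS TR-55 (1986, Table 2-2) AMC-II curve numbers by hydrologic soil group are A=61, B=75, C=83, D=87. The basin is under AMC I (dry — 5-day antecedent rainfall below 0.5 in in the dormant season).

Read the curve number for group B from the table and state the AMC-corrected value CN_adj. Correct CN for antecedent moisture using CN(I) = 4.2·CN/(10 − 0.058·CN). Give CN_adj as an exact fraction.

CN_adj = 6300/113 ≈ 55.752

NRCS table: residential, 1/4-acre lots, soil group B → CN(II) = 75
CN(I) from CN(II)=75: (4.2·75)/(10 − 0.058·75) = 6300/113 ≈ 55.752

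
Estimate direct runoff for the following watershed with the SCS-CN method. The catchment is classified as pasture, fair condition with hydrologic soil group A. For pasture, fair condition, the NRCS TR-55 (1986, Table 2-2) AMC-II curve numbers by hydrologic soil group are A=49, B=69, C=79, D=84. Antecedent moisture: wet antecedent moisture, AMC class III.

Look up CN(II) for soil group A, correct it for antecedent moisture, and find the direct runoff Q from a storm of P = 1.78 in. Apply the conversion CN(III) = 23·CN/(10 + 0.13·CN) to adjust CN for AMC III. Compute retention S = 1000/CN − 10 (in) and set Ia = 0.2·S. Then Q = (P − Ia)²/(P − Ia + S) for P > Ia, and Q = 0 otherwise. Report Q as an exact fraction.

Q = 2430785809/17147474050 in ≈ 0.142 in

NRCS table: pasture, fair condition, soil group A → CN(II) = 49
CN(III) from CN(II)=49: (23·49)/(10 + 0.13·49) = 112700/1637 ≈ 68.845
S = 1000/(112700/1637) − 10 = 5100/1127 in ≈ 4.525 in
Ia = 0.2·(5100/1127) = 1020/1127 in ≈ 0.905 in
P − Ia = 1.780 − 0.905 = 49303/56350 ≈ 0.875 in (> 0, runoff occurs)
Q = (49303/56350)²/((49303/56350) + 5100/1127) = (2430785809/3175322500)/(304303/56350) = 2430785809/17147474050 in ≈ 0.142 in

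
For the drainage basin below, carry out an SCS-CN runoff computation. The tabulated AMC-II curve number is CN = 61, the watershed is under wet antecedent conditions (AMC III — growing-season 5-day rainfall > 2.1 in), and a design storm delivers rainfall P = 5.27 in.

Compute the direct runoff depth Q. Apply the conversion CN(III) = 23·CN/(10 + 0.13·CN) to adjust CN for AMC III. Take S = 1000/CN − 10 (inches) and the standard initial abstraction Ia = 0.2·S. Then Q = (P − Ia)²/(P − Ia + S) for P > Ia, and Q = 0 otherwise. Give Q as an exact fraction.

Q = 437424827161/147508754300 in ≈ 2.965 in

CN(III) from CN(II)=61: (23·61)/(10 + 0.13·61) = 140300/1793 ≈ 78.249
Max retention: S = 1000/(140300/1793) − 10 = 3900/1403 in (≈ 2.780 in)
Ia = 0.2S: 0.2·2.780 = 0.556 in (exactly 780/1403)
Since P=5.270 > Ia=0.556: effective rainfall P−Ia = 661381/140300 in
Q: (661381/140300)² ÷ (1051381/140300) = 437424827161/147508754300 in (≈ 2.965 in)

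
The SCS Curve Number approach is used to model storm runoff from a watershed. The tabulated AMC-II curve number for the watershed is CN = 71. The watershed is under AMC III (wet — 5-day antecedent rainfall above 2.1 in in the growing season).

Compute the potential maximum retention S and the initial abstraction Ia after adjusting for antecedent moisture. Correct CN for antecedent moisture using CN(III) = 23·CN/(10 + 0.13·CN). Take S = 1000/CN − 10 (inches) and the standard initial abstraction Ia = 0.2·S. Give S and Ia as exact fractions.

CN(III) from CN(II)=71: (23·71)/(10 + 0.13·71) = 163300/1923 ≈ 84.919
Retention S: 1000/CN − 10 with CN=84.919 → S = 2900/1633 ≈ 1.776 in
Ia = 0.2S: 0.2·1.776 = 0.355 in (exactly 580/1633)

S = 2900/1633 in ≈ 1.776 in; Ia = 580/1633 in ≈ 0.355 in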